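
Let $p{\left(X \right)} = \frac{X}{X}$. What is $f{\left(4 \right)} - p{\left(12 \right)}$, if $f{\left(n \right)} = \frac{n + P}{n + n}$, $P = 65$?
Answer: $\frac{61}{8} \approx 7.625$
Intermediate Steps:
$f{\left(n \right)} = \frac{65 + n}{2 n}$ ($f{\left(n \right)} = \frac{n + 65}{n + n} = \frac{65 + n}{2 n}$)
$p{\left(X \right)} = 1$
$f{\left(4 \right)} - p{\left(12 \right)} = \frac{65 + 4}{2 \cdot 4} - 1 = \frac{1}{2} \cdot \frac{1}{4} \cdot 69 - 1 = \frac{69}{8} - 1 = \frac{61}{8}$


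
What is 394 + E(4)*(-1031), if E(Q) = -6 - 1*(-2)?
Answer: 4518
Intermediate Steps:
E(Q) = -4 (E(Q) = -6 + 2 = -4)
394 + E(4)*(-1031) = 394 - 4*(-1031) = 394 + 4124 = 4518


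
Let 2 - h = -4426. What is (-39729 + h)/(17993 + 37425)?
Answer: -35301/55418 ≈ -0.63700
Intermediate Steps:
h = 4428 (h = 2 - 1*(-4426) = 2 + 4426 = 4428)
(-39729 + h)/(17993 + 37425) = (-39729 + 4428)/(17993 + 37425) = -35301/55418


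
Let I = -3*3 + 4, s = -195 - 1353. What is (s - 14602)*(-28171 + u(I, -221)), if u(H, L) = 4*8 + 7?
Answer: 454331800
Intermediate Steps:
s = -1548
I = -5 (I = -9 + 4 = -5)
u(H, L) = 39 (u(H, L) = 32 + 7 = 39)
(s - 14602)*(-28171 + u(I, -221)) = (-1548 - 14602)*(-28171 + 39) = -16150*(-28132) = 454331800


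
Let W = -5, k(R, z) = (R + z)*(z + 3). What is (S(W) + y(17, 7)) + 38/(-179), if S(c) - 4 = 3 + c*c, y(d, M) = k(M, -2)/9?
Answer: 52105/1611 ≈ 32.343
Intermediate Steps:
k(R, z) = (3 + z)*(R + z) (k(R, z) = (R + z)*(3 + z) = (3 + z)*(R + z))
y(d, M) = -2/9 + M/9 (y(d, M) = ((-2)² + 3*M + 3*(-2) + M*(-2))/9 = (4 + 3*M - 6 - 2*M)*(⅑) = (-2 + M)*(⅑) = -2/9 + M/9)
S(c) = 7 + c² (S(c) = 4 + (3 + c*c) = 4 + (3 + c²) = 7 + c²)
(S(W) + y(17, 7)) + 38/(-179) = ((7 + (-5)²) + (-2/9 + (⅑)*7)) + 38/(-179) = ((7 + 25) + (-2/9 + 7/9)) + 38*(-1/179) = (32 + 5/9) - 38/179 = 293/9 - 38/179 = 52105/1611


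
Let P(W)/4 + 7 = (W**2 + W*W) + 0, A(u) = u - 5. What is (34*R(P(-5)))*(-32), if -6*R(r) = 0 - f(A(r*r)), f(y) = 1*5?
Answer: -2720/3 ≈ -906.67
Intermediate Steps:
A(u) = -5 + u
f(y) = 5
P(W) = -28 + 8*W**2 (P(W) = -28 + 4*((W**2 + W*W) + 0) = -28 + 4*((W**2 + W**2) + 0) = -28 + 4*(2*W**2 + 0) = -28 + 4*(2*W**2) = -28 + 8*W**2)
R(r) = 5/6 (R(r) = -(0 - 1*5)/6 = -(0 - 5)/6 = -1/6*(-5) = 5/6)
(34*R(P(-5)))*(-32) = (34*(5/6))*(-32) = (85/3)*(-32) = -2720/3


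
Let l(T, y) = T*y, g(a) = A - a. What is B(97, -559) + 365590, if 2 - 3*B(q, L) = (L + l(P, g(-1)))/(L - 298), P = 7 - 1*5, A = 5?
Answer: 313311019/857 ≈ 3.6559e+5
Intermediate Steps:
g(a) = 5 - a
P = 2 (P = 7 - 5 = 2)
B(q, L) = ⅔ - (12 + L)/(3*(-298 + L)) (B(q, L) = ⅔ - (L + 2*(5 - 1*(-1)))/(3*(L - 298)) = ⅔ - (L + 2*(5 + 1))/(3*(-298 + L)) = ⅔ - (L + 2*6)/(3*(-298 + L)) = ⅔ - (L + 12)/(3*(-298 + L)) = ⅔ - (12 + L)/(3*(-298 + L)))
B(97, -559) + 365590 = (-608 - 559)/(3*(-298 - 559)) + 365590 = (⅓)*(-1167)/(-857) + 365590 = (⅓)*(-1/857)*(-1167) + 365590 = 389/857 + 365590 = 313311019/857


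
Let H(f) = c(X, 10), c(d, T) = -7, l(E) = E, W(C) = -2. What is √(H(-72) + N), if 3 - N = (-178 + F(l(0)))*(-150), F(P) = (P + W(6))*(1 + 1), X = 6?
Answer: 2*I*√6826 ≈ 165.24*I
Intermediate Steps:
F(P) = -4 + 2*P (F(P) = (P - 2)*(1 + 1) = (-2 + P)*2 = -4 + 2*P)
H(f) = -7
N = -27297 (N = 3 - (-178 + (-4 + 2*0))*(-150) = 3 - (-178 + (-4 + 0))*(-150) = 3 - (-178 - 4)*(-150) = 3 - (-182)*(-150) = 3 - 1*27300 = 3 - 27300 = -27297)
√(H(-72) + N) = √(-7 - 27297) = √(-27304) = 2*I*√6826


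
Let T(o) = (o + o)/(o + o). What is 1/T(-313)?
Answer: 1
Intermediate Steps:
T(o) = 1 (T(o) = (2*o)/((2*o)) = (2*o)*(1/(2*o)) = 1)
1/T(-313) = 1/1 = 1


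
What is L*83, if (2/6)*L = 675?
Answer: 168075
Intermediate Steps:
L = 2025 (L = 3*675 = 2025)
L*83 = 2025*83 = 168075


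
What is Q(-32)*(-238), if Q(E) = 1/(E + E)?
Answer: 119/32 ≈ 3.7188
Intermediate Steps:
Q(E) = 1/(2*E)
Q(-32)*(-238) = ((1/2)/(-32))*(-238) = ((1/2)*(-1/32))*(-238) = -1/64*(-238) = 119/32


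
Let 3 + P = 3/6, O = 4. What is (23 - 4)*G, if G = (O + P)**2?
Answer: 171/4 ≈ 42.750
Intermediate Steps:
P = -5/2 (P = -3 + 3/6 = -3 + 3*(1/6) = -3 + 1/2 = -5/2 ≈ -2.5000)
G = 9/4 (G = (4 - 5/2)**2 = (3/2)**2 = 9/4 ≈ 2.2500)
(23 - 4)*G = (23 - 4)*(9/4) = 19*(9/4) = 171/4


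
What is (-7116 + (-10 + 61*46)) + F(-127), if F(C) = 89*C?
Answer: -15623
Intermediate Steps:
(-7116 + (-10 + 61*46)) + F(-127) = (-7116 + (-10 + 61*46)) + 89*(-127) = (-7116 + (-10 + 2806)) - 11303 = (-7116 + 2796) - 11303 = -4320 - 11303 = -15623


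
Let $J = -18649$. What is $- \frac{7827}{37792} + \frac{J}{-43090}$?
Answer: $\frac{183758789}{814228640} \approx 0.22568$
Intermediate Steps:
$- \frac{7827}{37792} + \frac{J}{-43090} = - \frac{7827}{37792} - \frac{18649}{-43090} = \left(-7827\right) \frac{1}{37792} - - \frac{18649}{43090} = - \frac{7827}{37792} + \frac{18649}{43090} = \frac{183758789}{814228640}$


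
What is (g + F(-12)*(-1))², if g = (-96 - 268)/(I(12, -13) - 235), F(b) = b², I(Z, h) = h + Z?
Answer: 70644025/3481 ≈ 20294.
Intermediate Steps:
I(Z, h) = Z + h
g = 91/59 (g = (-96 - 268)/((12 - 13) - 235) = -364/(-1 - 235) = -364/(-236) = -364*(-1/236) = 91/59 ≈ 1.5424)
(g + F(-12)*(-1))² = (91/59 + (-12)²*(-1))² = (91/59 + 144*(-1))² = (91/59 - 144)² = (-8405/59)² = 70644025/3481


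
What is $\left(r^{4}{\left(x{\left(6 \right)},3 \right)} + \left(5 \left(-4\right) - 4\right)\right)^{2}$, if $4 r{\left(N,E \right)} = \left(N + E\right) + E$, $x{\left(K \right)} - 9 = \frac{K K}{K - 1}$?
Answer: $\frac{21894245222295681}{25600000000} \approx 8.5524 \cdot 10^{5}$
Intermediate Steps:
$x{\left(K \right)} = 9 + \frac{K^{2}}{-1 + K}$ ($x{\left(K \right)} = 9 + \frac{K K}{K - 1} = 9 + \frac{K^{2}}{-1 + K}$)
$r{\left(N,E \right)} = \frac{E}{2} + \frac{N}{4}$ ($r{\left(N,E \right)} = \frac{\left(N + E\right) + E}{4} = \frac{\left(E + N\right) + E}{4} = \frac{N + 2 E}{4} = \frac{E}{2} + \frac{N}{4}$)
$\left(r^{4}{\left(x{\left(6 \right)},3 \right)} + \left(5 \left(-4\right) - 4\right)\right)^{2} = \left(\left(\frac{1}{2} \cdot 3 + \frac{\frac{1}{-1 + 6} \left(-9 + 6^{2} + 9 \cdot 6\right)}{4}\right)^{4} + \left(5 \left(-4\right) - 4\right)\right)^{2} = \left(\left(\frac{3}{2} + \frac{\frac{1}{5} \left(-9 + 36 + 54\right)}{4}\right)^{4} - 24\right)^{2} = \left(\left(\frac{3}{2} + \frac{\frac{1}{5} \cdot 81}{4}\right)^{4} - 24\right)^{2} = \left(\left(\frac{3}{2} + \frac{1}{4} \cdot \frac{81}{5}\right)^{4} - 24\right)^{2} = \left(\left(\frac{3}{2} + \frac{81}{20}\right)^{4} - 24\right)^{2} = \left(\left(\frac{111}{20}\right)^{4} - 24\right)^{2} = \left(\frac{151807041}{160000} - 24\right)^{2} = \left(\frac{147967041}{160000}\right)^{2} = \frac{21894245222295681}{25600000000}$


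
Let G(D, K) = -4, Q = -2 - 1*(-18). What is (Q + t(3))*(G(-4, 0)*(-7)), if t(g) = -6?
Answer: 280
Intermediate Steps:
Q = 16 (Q = -2 + 18 = 16)
(Q + t(3))*(G(-4, 0)*(-7)) = (16 - 6)*(-4*(-7)) = 10*28 = 280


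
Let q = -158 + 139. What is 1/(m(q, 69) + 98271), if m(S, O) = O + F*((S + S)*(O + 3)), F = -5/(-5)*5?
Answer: 1/84660 ≈ 1.1812e-5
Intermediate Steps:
q = -19
F = 5 (F = -5*(-1/5)*5 = 1*5 = 5)
m(S, O) = O + 10*S*(3 + O) (m(S, O) = O + 5*((S + S)*(O + 3)) = O + 5*((2*S)*(3 + O)) = O + 5*(2*S*(3 + O)) = O + 10*S*(3 + O))
1/(m(q, 69) + 98271) = 1/((69 + 30*(-19) + 10*69*(-19)) + 98271) = 1/((69 - 570 - 13110) + 98271) = 1/(-13611 + 98271) = 1/84660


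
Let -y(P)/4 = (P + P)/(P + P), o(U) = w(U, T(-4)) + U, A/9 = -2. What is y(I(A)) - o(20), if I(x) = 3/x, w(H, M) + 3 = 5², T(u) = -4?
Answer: -46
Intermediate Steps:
A = -18 (A = 9*(-2) = -18)
w(H, M) = 22 (w(H, M) = -3 + 5² = -3 + 25 = 22)
o(U) = 22 + U
y(P) = -4 (y(P) = -4*(P + P)/(P + P) = -4*2*P/(2*P) = -4*2*P*1/(2*P) = -4*1 = -4)
y(I(A)) - o(20) = -4 - (22 + 20) = -4 - 1*42 = -4 - 42 = -46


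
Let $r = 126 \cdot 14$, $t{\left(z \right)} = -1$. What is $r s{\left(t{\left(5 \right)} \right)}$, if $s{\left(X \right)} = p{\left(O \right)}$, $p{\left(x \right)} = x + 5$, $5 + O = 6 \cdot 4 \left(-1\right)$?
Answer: $-42336$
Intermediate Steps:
$r = 1764$
$O = -29$ ($O = -5 + 6 \cdot 4 \left(-1\right) = -5 + 24 \left(-1\right) = -5 - 24 = -29$)
$p{\left(x \right)} = 5 + x$
$s{\left(X \right)} = -24$ ($s{\left(X \right)} = 5 - 29 = -24$)
$r s{\left(t{\left(5 \right)} \right)} = 1764 \left(-24\right) = -42336$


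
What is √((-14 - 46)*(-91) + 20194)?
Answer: √25654 ≈ 160.17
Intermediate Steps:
√((-14 - 46)*(-91) + 20194) = √(-60*(-91) + 20194) = √(5460 + 20194) = √25654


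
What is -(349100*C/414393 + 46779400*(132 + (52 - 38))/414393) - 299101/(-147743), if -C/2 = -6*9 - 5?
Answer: -1015016168785907/61223664999 ≈ -16579.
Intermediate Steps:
C = 118 (C = -2*(-6*9 - 5) = -2*(-54 - 5) = -2*(-59) = 118)
-(349100*C/414393 + 46779400*(132 + (52 - 38))/414393) - 299101/(-147743) = -(41193800/414393 + 46779400*(132 + (52 - 38))/414393) - 299101/(-147743) = -(41193800/414393 + 46779400*(132 + 14)/414393) - 299101*(-1/147743) = -349100/(414393/(134*146 + 118)) + 299101/147743 = -349100/(414393/(19564 + 118)) + 299101/147743 = -349100/(414393/19682) + 299101/147743 = -349100/(414393*(1/19682)) + 299101/147743 = -349100/414393/19682 + 299101/147743 = -349100*19682/414393 + 299101/147743 = -6870986200/414393 + 299101/147743 = -1015016168785907/61223664999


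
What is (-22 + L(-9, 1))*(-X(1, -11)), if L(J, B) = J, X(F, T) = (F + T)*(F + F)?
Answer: -620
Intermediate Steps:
X(F, T) = 2*F*(F + T) (X(F, T) = (F + T)*(2*F) = 2*F*(F + T))
(-22 + L(-9, 1))*(-X(1, -11)) = (-22 - 9)*(-2*(1 - 11)) = -(-31)*2*1*(-10) = -(-31)*(-20) = -31*20 = -620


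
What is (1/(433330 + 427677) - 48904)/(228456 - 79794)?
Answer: -1559506901/4740704542 ≈ -0.32896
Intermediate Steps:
(1/(433330 + 427677) - 48904)/(228456 - 79794) = (1/861007 - 48904)/148662 = (1/861007 - 48904)*(1/148662) = -42106686327/861007*1/148662 = -1559506901/4740704542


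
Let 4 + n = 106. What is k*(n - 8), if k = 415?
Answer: 39010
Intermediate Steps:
n = 102 (n = -4 + 106 = 102)
k*(n - 8) = 415*(102 - 8) = 415*94 = 39010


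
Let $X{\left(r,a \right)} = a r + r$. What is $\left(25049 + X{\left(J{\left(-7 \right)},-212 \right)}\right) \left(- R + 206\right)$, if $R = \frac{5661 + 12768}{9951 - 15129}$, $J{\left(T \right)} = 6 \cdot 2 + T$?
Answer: $\frac{4339302903}{863} \approx 5.0282 \cdot 10^{6}$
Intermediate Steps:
$J{\left(T \right)} = 12 + T$
$R = - \frac{6143}{1726}$ ($R = \frac{18429}{-5178} = 18429 \left(- \frac{1}{5178}\right) = - \frac{6143}{1726} \approx -3.5591$)
$X{\left(r,a \right)} = r + a r$
$\left(25049 + X{\left(J{\left(-7 \right)},-212 \right)}\right) \left(- R + 206\right) = \left(25049 + \left(12 - 7\right) \left(1 - 212\right)\right) \left(\left(-1\right) \left(- \frac{6143}{1726}\right) + 206\right) = \left(25049 + 5 \left(-211\right)\right) \left(\frac{6143}{1726} + 206\right) = \left(25049 - 1055\right) \frac{361699}{1726} = 23994 \cdot \frac{361699}{1726} = \frac{4339302903}{863}$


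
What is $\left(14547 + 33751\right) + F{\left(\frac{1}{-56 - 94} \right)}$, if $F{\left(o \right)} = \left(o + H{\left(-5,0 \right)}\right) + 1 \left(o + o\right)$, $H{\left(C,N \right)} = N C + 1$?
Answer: $\frac{2414949}{50} \approx 48299.0$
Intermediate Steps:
$H{\left(C,N \right)} = 1 + C N$ ($H{\left(C,N \right)} = C N + 1 = 1 + C N$)
$F{\left(o \right)} = 1 + 3 o$ ($F{\left(o \right)} = \left(o + \left(1 - 0\right)\right) + 1 \left(o + o\right) = \left(o + \left(1 + 0\right)\right) + 1 \cdot 2 o = \left(o + 1\right) + 2 o = \left(1 + o\right) + 2 o = 1 + 3 o$)
$\left(14547 + 33751\right) + F{\left(\frac{1}{-56 - 94} \right)} = \left(14547 + 33751\right) + \left(1 + \frac{3}{-56 - 94}\right) = 48298 + \left(1 + \frac{3}{-150}\right) = 48298 + \left(1 + 3 \left(- \frac{1}{150}\right)\right) = 48298 + \left(1 - \frac{1}{50}\right) = 48298 + \frac{49}{50} = \frac{2414949}{50}$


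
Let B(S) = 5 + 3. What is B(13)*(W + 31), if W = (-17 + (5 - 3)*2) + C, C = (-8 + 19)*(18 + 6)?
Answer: 2256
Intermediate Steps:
C = 264 (C = 11*24 = 264)
W = 251 (W = (-17 + (5 - 3)*2) + 264 = (-17 + 2*2) + 264 = (-17 + 4) + 264 = -13 + 264 = 251)
B(S) = 8
B(13)*(W + 31) = 8*(251 + 31) = 8*282 = 2256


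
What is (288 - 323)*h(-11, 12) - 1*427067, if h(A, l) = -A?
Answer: -427452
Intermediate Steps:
(288 - 323)*h(-11, 12) - 1*427067 = (288 - 323)*(-1*(-11)) - 1*427067 = -35*11 - 427067 = -385 - 427067 = -427452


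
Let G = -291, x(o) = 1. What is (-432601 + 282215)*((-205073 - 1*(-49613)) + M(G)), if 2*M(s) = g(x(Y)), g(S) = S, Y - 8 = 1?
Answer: 23378932367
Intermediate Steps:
Y = 9 (Y = 8 + 1 = 9)
M(s) = ½ (M(s) = (½)*1 = ½)
(-432601 + 282215)*((-205073 - 1*(-49613)) + M(G)) = (-432601 + 282215)*((-205073 - 1*(-49613)) + ½) = -150386*((-205073 + 49613) + ½) = -150386*(-155460 + ½) = -150386*(-310919/2) = 23378932367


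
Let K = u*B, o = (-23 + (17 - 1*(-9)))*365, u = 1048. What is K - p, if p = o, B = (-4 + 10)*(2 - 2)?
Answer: -1095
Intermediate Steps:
B = 0 (B = 6*0 = 0)
o = 1095 (o = (-23 + (17 + 9))*365 = (-23 + 26)*365 = 3*365 = 1095)
p = 1095
K = 0 (K = 1048*0 = 0)
K - p = 0 - 1*1095 = 0 - 1095 = -1095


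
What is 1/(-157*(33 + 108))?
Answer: -1/22137 ≈ -4.5173e-5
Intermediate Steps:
1/(-157*(33 + 108)) = 1/(-157*141) = 1/(-22137) = -1/22137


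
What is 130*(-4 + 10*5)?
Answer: 5980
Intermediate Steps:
130*(-4 + 10*5) = 130*(-4 + 50) = 130*46 = 5980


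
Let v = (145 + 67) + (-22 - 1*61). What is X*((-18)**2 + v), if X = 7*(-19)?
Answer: -60249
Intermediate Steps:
X = -133
v = 129 (v = 212 + (-22 - 61) = 212 - 83 = 129)
X*((-18)**2 + v) = -133*((-18)**2 + 129) = -133*(324 + 129) = -133*453 = -60249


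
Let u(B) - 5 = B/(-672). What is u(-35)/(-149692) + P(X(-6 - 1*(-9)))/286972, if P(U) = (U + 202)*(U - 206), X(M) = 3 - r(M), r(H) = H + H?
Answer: -149454954683/1030977902976 ≈ -0.14496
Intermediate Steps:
u(B) = 5 - B/672 (u(B) = 5 + B/(-672) = 5 + B*(-1/672) = 5 - B/672)
r(H) = 2*H
X(M) = 3 - 2*M
P(U) = (-206 + U)*(202 + U) (P(U) = (202 + U)*(-206 + U) = (-206 + U)*(202 + U))
u(-35)/(-149692) + P(X(-6 - 1*(-9)))/286972 = (5 - 1/672*(-35))/(-149692) + (-41612 + (3 - 2*(-6 - 1*(-9)))² - 4*(3 - 2*(-6 - 1*(-9))))/286972 = (5 + 5/96)*(-1/149692) + (-41612 + (3 - 2*(-6 + 9))² - 4*(3 - 2*(-6 + 9)))*(1/286972) = (485/96)*(-1/149692) + (-41612 + (3 - 2*3)² - 4*(3 - 2*3))*(1/286972) = -485/14370432 + (-41612 + (3 - 6)² - 4*(3 - 6))*(1/286972) = -485/14370432 + (-41612 + (-3)² - 4*(-3))*(1/286972) = -485/14370432 + (-41612 + 9 + 12)*(1/286972) = -485/14370432 - 41591*1/286972 = -485/14370432 - 41591/286972 = -149454954683/1030977902976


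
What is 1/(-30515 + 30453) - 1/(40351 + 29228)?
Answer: -69641/4313898 ≈ -0.016143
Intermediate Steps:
1/(-30515 + 30453) - 1/(40351 + 29228) = 1/(-62) - 1/69579 = -1/62 - 1*1/69579 = -1/62 - 1/69579 = -69641/4313898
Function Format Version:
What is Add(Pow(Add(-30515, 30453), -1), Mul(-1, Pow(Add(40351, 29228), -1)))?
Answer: Rational(-69641, 4313898) ≈ -0.016143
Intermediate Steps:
Add(Pow(Add(-30515, 30453), -1), Mul(-1, Pow(Add(40351, 29228), -1))) = Add(Pow(-62, -1), Mul(-1, Pow(69579, -1))) = Add(Rational(-1, 62), Mul(-1, Rational(1, 69579))) = Add(Rational(-1, 62), Rational(-1, 69579)) = Rational(-69641, 4313898)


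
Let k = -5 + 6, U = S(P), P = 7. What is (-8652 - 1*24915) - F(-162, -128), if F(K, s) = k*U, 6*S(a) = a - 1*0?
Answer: -201409/6 ≈ -33568.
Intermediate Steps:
S(a) = a/6 (S(a) = (a - 1*0)/6 = (a + 0)/6 = a/6)
U = 7/6 (U = (1/6)*7 = 7/6 ≈ 1.1667)
k = 1
F(K, s) = 7/6 (F(K, s) = 1*(7/6) = 7/6)
(-8652 - 1*24915) - F(-162, -128) = (-8652 - 1*24915) - 1*7/6 = (-8652 - 24915) - 7/6 = -33567 - 7/6 = -201409/6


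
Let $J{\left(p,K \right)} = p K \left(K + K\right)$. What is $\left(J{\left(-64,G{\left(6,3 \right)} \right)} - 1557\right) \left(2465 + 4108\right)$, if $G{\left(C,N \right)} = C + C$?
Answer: $-131387697$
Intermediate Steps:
$G{\left(C,N \right)} = 2 C$
$J{\left(p,K \right)} = 2 p K^{2}$ ($J{\left(p,K \right)} = p K 2 K = p 2 K^{2} = 2 p K^{2}$)
$\left(J{\left(-64,G{\left(6,3 \right)} \right)} - 1557\right) \left(2465 + 4108\right) = \left(2 \left(-64\right) \left(2 \cdot 6\right)^{2} - 1557\right) \left(2465 + 4108\right) = \left(2 \left(-64\right) 12^{2} - 1557\right) 6573 = \left(2 \left(-64\right) 144 - 1557\right) 6573 = \left(-18432 - 1557\right) 6573 = \left(-19989\right) 6573 = -131387697$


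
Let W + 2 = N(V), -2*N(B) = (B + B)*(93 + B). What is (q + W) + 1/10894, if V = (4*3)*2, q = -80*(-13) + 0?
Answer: -19282379/10894 ≈ -1770.0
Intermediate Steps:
q = 1040 (q = 1040 + 0 = 1040)
V = 24 (V = 12*2 = 24)
N(B) = -B*(93 + B) (N(B) = -(B + B)*(93 + B)/2 = -2*B*(93 + B)/2 = -B*(93 + B))
W = -2810 (W = -2 - 1*24*(93 + 24) = -2 - 1*24*117 = -2 - 2808 = -2810)
(q + W) + 1/10894 = (1040 - 2810) + 1/10894 = -1770 + 1/10894 = -19282379/10894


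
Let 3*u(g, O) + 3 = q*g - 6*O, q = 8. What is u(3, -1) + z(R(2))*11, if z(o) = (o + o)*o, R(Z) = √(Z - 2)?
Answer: 9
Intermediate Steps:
u(g, O) = -1 - 2*O + 8*g/3 (u(g, O) = -1 + (8*g - 6*O)/3 = -1 + (-6*O + 8*g)/3 = -1 + (-2*O + 8*g/3) = -1 - 2*O + 8*g/3)
R(Z) = √(-2 + Z)
z(o) = 2*o² (z(o) = (2*o)*o = 2*o²)
u(3, -1) + z(R(2))*11 = (-1 - 2*(-1) + (8/3)*3) + (2*(√(-2 + 2))²)*11 = (-1 + 2 + 8) + (2*(√0)²)*11 = 9 + (2*0²)*11 = 9 + (2*0)*11 = 9 + 0*11 = 9 + 0 = 9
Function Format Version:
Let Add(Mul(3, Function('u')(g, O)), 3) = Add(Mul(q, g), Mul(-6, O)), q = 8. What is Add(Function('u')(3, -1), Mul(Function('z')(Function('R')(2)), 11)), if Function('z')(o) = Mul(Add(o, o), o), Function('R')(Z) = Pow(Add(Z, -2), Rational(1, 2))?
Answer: 9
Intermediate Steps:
Function('u')(g, O) = Add(-1, Mul(-2, O), Mul(Rational(8, 3), g)) (Function('u')(g, O) = Add(-1, Mul(Rational(1, 3), Add(Mul(8, g), Mul(-6, O)))) = Add(-1, Mul(Rational(1, 3), Add(Mul(-6, O), Mul(8, g)))) = Add(-1, Add(Mul(-2, O), Mul(Rational(8, 3), g))) = Add(-1, Mul(-2, O), Mul(Rational(8, 3), g)))
Function('R')(Z) = Pow(Add(-2, Z), Rational(1, 2))
Function('z')(o) = Mul(2, Pow(o, 2)) (Function('z')(o) = Mul(Mul(2, o), o) = Mul(2, Pow(o, 2)))
Add(Function('u')(3, -1), Mul(Function('z')(Function('R')(2)), 11)) = Add(Add(-1, Mul(-2, -1), Mul(Rational(8, 3), 3)), Mul(Mul(2, Pow(Pow(Add(-2, 2), Rational(1, 2)), 2)), 11)) = Add(Add(-1, 2, 8), Mul(Mul(2, Pow(Pow(0, Rational(1, 2)), 2)), 11)) = Add(9, Mul(Mul(2, Pow(0, 2)), 11)) = Add(9, Mul(Mul(2, 0), 11)) = Add(9, Mul(0, 11)) = Add(9, 0) = 9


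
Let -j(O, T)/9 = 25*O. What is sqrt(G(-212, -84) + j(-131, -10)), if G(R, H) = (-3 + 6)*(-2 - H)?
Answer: sqrt(29721) ≈ 172.40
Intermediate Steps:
j(O, T) = -225*O
G(R, H) = -6 - 3*H (G(R, H) = 3*(-2 - H) = -6 - 3*H)
sqrt(G(-212, -84) + j(-131, -10)) = sqrt((-6 - 3*(-84)) - 225*(-131)) = sqrt((-6 + 252) + 29475) = sqrt(246 + 29475) = sqrt(29721)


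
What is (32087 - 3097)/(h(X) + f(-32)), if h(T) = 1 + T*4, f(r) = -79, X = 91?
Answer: 1115/11 ≈ 101.36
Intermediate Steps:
h(T) = 1 + 4*T
(32087 - 3097)/(h(X) + f(-32)) = (32087 - 3097)/((1 + 4*91) - 79) = 28990/((1 + 364) - 79) = 28990/(365 - 79) = 28990/286 = 28990*(1/286) = 1115/11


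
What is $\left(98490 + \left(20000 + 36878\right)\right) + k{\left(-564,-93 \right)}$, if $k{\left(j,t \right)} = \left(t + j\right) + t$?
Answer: $154618$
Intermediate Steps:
$k{\left(j,t \right)} = j + 2 t$ ($k{\left(j,t \right)} = \left(j + t\right) + t = j + 2 t$)
$\left(98490 + \left(20000 + 36878\right)\right) + k{\left(-564,-93 \right)} = \left(98490 + \left(20000 + 36878\right)\right) + \left(-564 + 2 \left(-93\right)\right) = \left(98490 + 56878\right) - 750 = 155368 - 750 = 154618$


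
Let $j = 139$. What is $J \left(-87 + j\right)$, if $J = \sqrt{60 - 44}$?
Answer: $208$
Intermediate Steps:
$J = 4$ ($J = \sqrt{16} = 4$)
$J \left(-87 + j\right) = 4 \left(-87 + 139\right) = 4 \cdot 52 = 208$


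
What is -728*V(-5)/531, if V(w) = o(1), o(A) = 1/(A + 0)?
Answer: -728/531 ≈ -1.3710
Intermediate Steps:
o(A) = 1/A
V(w) = 1 (V(w) = 1/1 = 1)
-728*V(-5)/531 = -728/(531/1) = -728/(531*1) = -728/531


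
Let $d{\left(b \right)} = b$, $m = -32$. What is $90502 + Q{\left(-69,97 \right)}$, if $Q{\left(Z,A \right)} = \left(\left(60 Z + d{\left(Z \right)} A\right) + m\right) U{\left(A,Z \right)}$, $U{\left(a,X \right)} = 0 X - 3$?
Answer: $123097$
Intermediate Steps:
$U{\left(a,X \right)} = -3$ ($U{\left(a,X \right)} = 0 - 3 = -3$)
$Q{\left(Z,A \right)} = 96 - 180 Z - 3 A Z$ ($Q{\left(Z,A \right)} = \left(\left(60 Z + Z A\right) - 32\right) \left(-3\right) = \left(\left(60 Z + A Z\right) - 32\right) \left(-3\right) = \left(-32 + 60 Z + A Z\right) \left(-3\right) = 96 - 180 Z - 3 A Z$)
$90502 + Q{\left(-69,97 \right)} = 90502 - \left(-12516 - 20079\right) = 90502 + \left(96 + 12420 + 20079\right) = 90502 + 32595 = 123097$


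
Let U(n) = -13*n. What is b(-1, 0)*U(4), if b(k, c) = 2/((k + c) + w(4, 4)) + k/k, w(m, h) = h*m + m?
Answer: -1092/19 ≈ -57.474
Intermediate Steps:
w(m, h) = m + h*m
b(k, c) = 1 + 2/(20 + c + k) (b(k, c) = 2/((k + c) + 4*(1 + 4)) + k/k = 2/((c + k) + 4*5) + 1 = 2/((c + k) + 20) + 1 = 2/(20 + c + k) + 1 = 1 + 2/(20 + c + k))
b(-1, 0)*U(4) = ((22 + 0 - 1)/(20 + 0 - 1))*(-13*4) = (21/19)*(-52) = -1092/19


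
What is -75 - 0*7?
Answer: -75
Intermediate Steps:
-75 - 0*7 = -75 - 75*0 = -75 + 0 = -75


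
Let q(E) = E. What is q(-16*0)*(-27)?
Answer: 0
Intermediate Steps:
q(-16*0)*(-27) = -16*0*(-27) = 0*(-27) = 0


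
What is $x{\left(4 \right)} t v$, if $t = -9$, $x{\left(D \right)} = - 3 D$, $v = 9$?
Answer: $972$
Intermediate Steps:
$x{\left(4 \right)} t v = \left(-3\right) 4 \left(-9\right) 9 = \left(-12\right) \left(-9\right) 9 = 108 \cdot 9 = 972$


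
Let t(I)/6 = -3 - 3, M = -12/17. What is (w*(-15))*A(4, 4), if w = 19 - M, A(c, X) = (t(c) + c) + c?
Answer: 140700/17 ≈ 8276.5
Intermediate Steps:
M = -12/17 (M = -12*1/17 = -12/17 ≈ -0.70588)
t(I) = -36 (t(I) = 6*(-3 - 3) = 6*(-6) = -36)
A(c, X) = -36 + 2*c (A(c, X) = (-36 + c) + c = -36 + 2*c)
w = 335/17 (w = 19 - 1*(-12/17) = 19 + 12/17 = 335/17 ≈ 19.706)
(w*(-15))*A(4, 4) = ((335/17)*(-15))*(-36 + 2*4) = -5025*(-36 + 8)/17 = -5025/17*(-28) = 140700/17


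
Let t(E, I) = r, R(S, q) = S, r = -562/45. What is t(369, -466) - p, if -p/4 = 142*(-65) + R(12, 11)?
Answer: -1659802/45 ≈ -36885.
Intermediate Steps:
r = -562/45 (r = -562*1/45 = -562/45 ≈ -12.489)
t(E, I) = -562/45
p = 36872 (p = -4*(142*(-65) + 12) = -4*(-9230 + 12) = -4*(-9218) = 36872)
t(369, -466) - p = -562/45 - 1*36872 = -562/45 - 36872 = -1659802/45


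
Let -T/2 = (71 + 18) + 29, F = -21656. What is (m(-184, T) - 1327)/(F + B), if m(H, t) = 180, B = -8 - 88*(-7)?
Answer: 1147/21048 ≈ 0.054495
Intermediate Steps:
B = 608 (B = -8 + 616 = 608)
T = -236 (T = -2*((71 + 18) + 29) = -2*(89 + 29) = -2*118 = -236)
(m(-184, T) - 1327)/(F + B) = (180 - 1327)/(-21656 + 608) = -1147/(-21048) = -1147*(-1/21048) = 1147/21048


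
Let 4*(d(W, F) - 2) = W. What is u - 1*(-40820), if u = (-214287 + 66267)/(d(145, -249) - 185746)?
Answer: 30322953500/742831 ≈ 40821.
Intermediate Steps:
d(W, F) = 2 + W/4
u = 592080/742831 (u = (-214287 + 66267)/((2 + (¼)*145) - 185746) = -148020/((2 + 145/4) - 185746) = -148020/(153/4 - 185746) = -148020/(-742831/4) = -148020*(-4/742831) = 592080/742831 ≈ 0.79706)
u - 1*(-40820) = 592080/742831 - 1*(-40820) = 592080/742831 + 40820 = 30322953500/742831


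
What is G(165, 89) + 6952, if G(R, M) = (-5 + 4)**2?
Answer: 6953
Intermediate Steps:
G(R, M) = 1 (G(R, M) = (-1)**2 = 1)
G(165, 89) + 6952 = 1 + 6952 = 6953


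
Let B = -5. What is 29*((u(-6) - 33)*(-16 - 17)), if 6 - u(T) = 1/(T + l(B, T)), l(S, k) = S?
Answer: 25752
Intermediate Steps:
u(T) = 6 - 1/(-5 + T) (u(T) = 6 - 1/(T - 5) = 6 - 1/(-5 + T))
29*((u(-6) - 33)*(-16 - 17)) = 29*(((-31 + 6*(-6))/(-5 - 6) - 33)*(-16 - 17)) = 29*(((-31 - 36)/(-11) - 33)*(-33)) = 29*((-1/11*(-67) - 33)*(-33)) = 29*((67/11 - 33)*(-33)) = 29*(-296/11*(-33)) = 29*888 = 25752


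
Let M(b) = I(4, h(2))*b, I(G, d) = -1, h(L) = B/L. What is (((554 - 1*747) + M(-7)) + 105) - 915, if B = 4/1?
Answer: -996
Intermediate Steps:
B = 4 (B = 4*1 = 4)
h(L) = 4/L
M(b) = -b
(((554 - 1*747) + M(-7)) + 105) - 915 = (((554 - 1*747) - 1*(-7)) + 105) - 915 = (((554 - 747) + 7) + 105) - 915 = ((-193 + 7) + 105) - 915 = (-186 + 105) - 915 = -81 - 915 = -996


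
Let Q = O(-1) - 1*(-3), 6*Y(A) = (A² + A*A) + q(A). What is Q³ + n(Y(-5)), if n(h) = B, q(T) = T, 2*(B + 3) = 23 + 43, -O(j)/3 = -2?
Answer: 759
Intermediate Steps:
O(j) = 6 (O(j) = -3*(-2) = 6)
B = 30 (B = -3 + (23 + 43)/2 = -3 + (½)*66 = -3 + 33 = 30)
Y(A) = A²/3 + A/6 (Y(A) = ((A² + A*A) + A)/6 = ((A² + A²) + A)/6 = (2*A² + A)/6 = (A + 2*A²)/6 = A²/3 + A/6)
Q = 9 (Q = 6 - 1*(-3) = 6 + 3 = 9)
n(h) = 30
Q³ + n(Y(-5)) = 9³ + 30 = 729 + 30 = 759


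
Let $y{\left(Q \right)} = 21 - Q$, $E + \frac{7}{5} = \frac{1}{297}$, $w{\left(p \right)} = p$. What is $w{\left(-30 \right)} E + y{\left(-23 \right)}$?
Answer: $\frac{8504}{99} \approx 85.899$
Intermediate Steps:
$E = - \frac{2074}{1485}$ ($E = - \frac{7}{5} + \frac{1}{297} = - \frac{2074}{1485} \approx -1.3966$)
$w{\left(-30 \right)} E + y{\left(-23 \right)} = \left(-30\right) \left(- \frac{2074}{1485}\right) + \left(21 - -23\right) = \frac{4148}{99} + \left(21 + 23\right) = \frac{4148}{99} + 44 = \frac{8504}{99}$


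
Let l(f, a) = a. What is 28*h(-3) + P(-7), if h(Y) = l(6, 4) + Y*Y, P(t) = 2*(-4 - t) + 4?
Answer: 374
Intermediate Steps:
P(t) = -4 - 2*t (P(t) = (-8 - 2*t) + 4 = -4 - 2*t)
h(Y) = 4 + Y**2 (h(Y) = 4 + Y*Y = 4 + Y**2)
28*h(-3) + P(-7) = 28*(4 + (-3)**2) + (-4 - 2*(-7)) = 28*(4 + 9) + (-4 + 14) = 28*13 + 10 = 364 + 10 = 374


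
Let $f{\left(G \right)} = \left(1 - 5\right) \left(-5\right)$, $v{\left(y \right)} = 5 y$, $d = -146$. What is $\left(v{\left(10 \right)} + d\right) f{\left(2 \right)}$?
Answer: $-1920$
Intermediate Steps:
$f{\left(G \right)} = 20$ ($f{\left(G \right)} = \left(-4\right) \left(-5\right) = 20$)
$\left(v{\left(10 \right)} + d\right) f{\left(2 \right)} = \left(5 \cdot 10 - 146\right) 20 = \left(50 - 146\right) 20 = \left(-96\right) 20 = -1920$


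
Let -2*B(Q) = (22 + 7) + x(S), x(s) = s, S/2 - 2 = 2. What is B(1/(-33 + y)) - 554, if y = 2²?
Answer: -1145/2 ≈ -572.50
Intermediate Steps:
S = 8 (S = 4 + 2*2 = 4 + 4 = 8)
y = 4
B(Q) = -37/2 (B(Q) = -((22 + 7) + 8)/2 = -(29 + 8)/2 = -½*37 = -37/2)
B(1/(-33 + y)) - 554 = -37/2 - 554 = -1145/2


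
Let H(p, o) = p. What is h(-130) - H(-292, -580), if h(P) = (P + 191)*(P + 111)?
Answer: -867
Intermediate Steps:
h(P) = (111 + P)*(191 + P) (h(P) = (191 + P)*(111 + P) = (111 + P)*(191 + P))
h(-130) - H(-292, -580) = (21201 + (-130)² + 302*(-130)) - 1*(-292) = (21201 + 16900 - 39260) + 292 = -1159 + 292 = -867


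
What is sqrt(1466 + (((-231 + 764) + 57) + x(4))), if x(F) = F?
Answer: 2*sqrt(515) ≈ 45.387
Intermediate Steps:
sqrt(1466 + (((-231 + 764) + 57) + x(4))) = sqrt(1466 + (((-231 + 764) + 57) + 4)) = sqrt(1466 + ((533 + 57) + 4)) = sqrt(1466 + (590 + 4)) = sqrt(1466 + 594) = sqrt(2060) = 2*sqrt(515)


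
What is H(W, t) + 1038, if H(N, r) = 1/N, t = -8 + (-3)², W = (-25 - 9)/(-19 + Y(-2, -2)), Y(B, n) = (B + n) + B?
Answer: 35317/34 ≈ 1038.7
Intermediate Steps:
Y(B, n) = n + 2*B
W = 34/25 (W = (-25 - 9)/(-19 + (-2 + 2*(-2))) = -34/(-19 + (-2 - 4)) = -34/(-19 - 6) = -34/(-25) = -34*(-1/25) = 34/25 ≈ 1.3600)
t = 1 (t = -8 + 9 = 1)
H(W, t) + 1038 = 1/(34/25) + 1038 = 25/34 + 1038 = 35317/34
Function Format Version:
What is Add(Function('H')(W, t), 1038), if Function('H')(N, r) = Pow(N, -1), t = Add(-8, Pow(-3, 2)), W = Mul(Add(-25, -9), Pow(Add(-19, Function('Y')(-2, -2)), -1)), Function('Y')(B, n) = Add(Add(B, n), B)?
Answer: Rational(35317, 34) ≈ 1038.7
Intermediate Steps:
Function('Y')(B, n) = Add(n, Mul(2, B))
W = Rational(34, 25) (W = Mul(Add(-25, -9), Pow(Add(-19, Add(-2, Mul(2, -2))), -1)) = Mul(-34, Pow(Add(-19, Add(-2, -4)), -1)) = Mul(-34, Pow(Add(-19, -6), -1)) = Mul(-34, Pow(-25, -1)) = Mul(-34, Rational(-1, 25)) = Rational(34, 25) ≈ 1.3600)
t = 1 (t = Add(-8, 9) = 1)
Add(Function('H')(W, t), 1038) = Add(Pow(Rational(34, 25), -1), 1038) = Add(Rational(25, 34), 1038) = Rational(35317, 34)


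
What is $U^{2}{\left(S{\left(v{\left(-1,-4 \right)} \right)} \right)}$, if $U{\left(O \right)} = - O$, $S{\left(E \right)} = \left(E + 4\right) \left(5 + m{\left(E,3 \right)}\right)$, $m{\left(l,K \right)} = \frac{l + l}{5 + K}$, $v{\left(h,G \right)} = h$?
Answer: $\frac{3249}{16} \approx 203.06$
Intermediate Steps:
$m{\left(l,K \right)} = \frac{2 l}{5 + K}$
$S{\left(E \right)} = \left(4 + E\right) \left(5 + \frac{E}{4}\right)$ ($S{\left(E \right)} = \left(E + 4\right) \left(5 + \frac{2 E}{5 + 3}\right) = \left(4 + E\right) \left(5 + \frac{2 E}{8}\right) = \left(4 + E\right) \left(5 + 2 E \frac{1}{8}\right) = \left(4 + E\right) \left(5 + \frac{E}{4}\right)$)
$U^{2}{\left(S{\left(v{\left(-1,-4 \right)} \right)} \right)} = \left(- (20 + 6 \left(-1\right) + \frac{\left(-1\right)^{2}}{4})\right)^{2} = \left(- (20 - 6 + \frac{1}{4} \cdot 1)\right)^{2} = \left(- (20 - 6 + \frac{1}{4})\right)^{2} = \left(\left(-1\right) \frac{57}{4}\right)^{2} = \left(- \frac{57}{4}\right)^{2} = \frac{3249}{16}$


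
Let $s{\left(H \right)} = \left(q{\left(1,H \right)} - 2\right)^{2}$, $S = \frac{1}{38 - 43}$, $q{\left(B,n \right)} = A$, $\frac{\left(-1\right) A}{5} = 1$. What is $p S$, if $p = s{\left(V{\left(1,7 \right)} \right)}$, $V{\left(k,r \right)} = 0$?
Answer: $- \frac{49}{5} \approx -9.8$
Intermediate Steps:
$A = -5$ ($A = \left(-5\right) 1 = -5$)
$q{\left(B,n \right)} = -5$
$S = - \frac{1}{5}$ ($S = \frac{1}{-5} = - \frac{1}{5} \approx -0.2$)
$s{\left(H \right)} = 49$ ($s{\left(H \right)} = \left(-5 - 2\right)^{2} = \left(-7\right)^{2} = 49$)
$p = 49$
$p S = 49 \left(- \frac{1}{5}\right) = - \frac{49}{5}$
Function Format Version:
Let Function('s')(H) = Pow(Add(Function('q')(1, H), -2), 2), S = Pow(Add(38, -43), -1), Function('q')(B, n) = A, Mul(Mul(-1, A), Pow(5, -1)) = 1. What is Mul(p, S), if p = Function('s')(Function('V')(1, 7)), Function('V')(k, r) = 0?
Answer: Rational(-49, 5) ≈ -9.8000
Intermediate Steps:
A = -5 (A = Mul(-5, 1) = -5)
Function('q')(B, n) = -5
S = Rational(-1, 5) (S = Pow(-5, -1) = Rational(-1, 5) ≈ -0.20000)
Function('s')(H) = 49 (Function('s')(H) = Pow(Add(-5, -2), 2) = Pow(-7, 2) = 49)
p = 49
Mul(p, S) = Mul(49, Rational(-1, 5)) = Rational(-49, 5)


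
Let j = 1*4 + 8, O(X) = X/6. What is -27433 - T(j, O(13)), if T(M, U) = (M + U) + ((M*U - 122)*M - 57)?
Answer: -157429/6 ≈ -26238.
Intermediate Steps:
O(X) = X/6 (O(X) = X*(⅙) = X/6)
j = 12 (j = 4 + 8 = 12)
T(M, U) = -57 + M + U + M*(-122 + M*U) (T(M, U) = (M + U) + ((-122 + M*U)*M - 57) = (M + U) + (M*(-122 + M*U) - 57) = (M + U) + (-57 + M*(-122 + M*U)) = -57 + M + U + M*(-122 + M*U))
-27433 - T(j, O(13)) = -27433 - (-57 + (⅙)*13 - 121*12 + ((⅙)*13)*12²) = -27433 - (-57 + 13/6 - 1452 + (13/6)*144) = -27433 - (-57 + 13/6 - 1452 + 312) = -27433 - 1*(-7169/6) = -27433 + 7169/6 = -157429/6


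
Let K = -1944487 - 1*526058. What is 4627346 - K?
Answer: 7097891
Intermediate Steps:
K = -2470545 (K = -1944487 - 526058 = -2470545)
4627346 - K = 4627346 - 1*(-2470545) = 4627346 + 2470545 = 7097891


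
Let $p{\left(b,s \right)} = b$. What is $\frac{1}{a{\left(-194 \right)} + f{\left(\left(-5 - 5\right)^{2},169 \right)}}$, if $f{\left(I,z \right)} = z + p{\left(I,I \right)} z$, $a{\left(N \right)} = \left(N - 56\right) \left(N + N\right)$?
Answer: $\frac{1}{114069} \approx 8.7666 \cdot 10^{-6}$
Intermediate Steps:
$a{\left(N \right)} = 2 N \left(-56 + N\right)$ ($a{\left(N \right)} = \left(-56 + N\right) 2 N = 2 N \left(-56 + N\right)$)
$f{\left(I,z \right)} = z + I z$
$\frac{1}{a{\left(-194 \right)} + f{\left(\left(-5 - 5\right)^{2},169 \right)}} = \frac{1}{2 \left(-194\right) \left(-56 - 194\right) + 169 \left(1 + \left(-5 - 5\right)^{2}\right)} = \frac{1}{2 \left(-194\right) \left(-250\right) + 169 \left(1 + \left(-10\right)^{2}\right)} = \frac{1}{97000 + 169 \left(1 + 100\right)} = \frac{1}{97000 + 169 \cdot 101} = \frac{1}{97000 + 17069} = \frac{1}{114069}$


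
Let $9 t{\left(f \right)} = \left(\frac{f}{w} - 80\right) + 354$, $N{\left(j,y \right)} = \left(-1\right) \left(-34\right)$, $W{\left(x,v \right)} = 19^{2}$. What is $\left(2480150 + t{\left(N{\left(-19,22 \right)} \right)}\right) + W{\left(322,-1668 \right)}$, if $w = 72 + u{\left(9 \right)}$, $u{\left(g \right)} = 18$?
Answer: $\frac{1004619302}{405} \approx 2.4805 \cdot 10^{6}$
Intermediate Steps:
$W{\left(x,v \right)} = 361$
$w = 90$ ($w = 72 + 18 = 90$)
$N{\left(j,y \right)} = 34$
$t{\left(f \right)} = \frac{274}{9} + \frac{f}{810}$ ($t{\left(f \right)} = \frac{\left(\frac{f}{90} - 80\right) + 354}{9} = \frac{\left(-80 + \frac{f}{90}\right) + 354}{9} = \frac{274 + \frac{f}{90}}{9} = \frac{274}{9} + \frac{f}{810}$)
$\left(2480150 + t{\left(N{\left(-19,22 \right)} \right)}\right) + W{\left(322,-1668 \right)} = \left(2480150 + \left(\frac{274}{9} + \frac{1}{810} \cdot 34\right)\right) + 361 = \left(2480150 + \left(\frac{274}{9} + \frac{17}{405}\right)\right) + 361 = \left(2480150 + \frac{12347}{405}\right) + 361 = \frac{1004473097}{405} + 361 = \frac{1004619302}{405}$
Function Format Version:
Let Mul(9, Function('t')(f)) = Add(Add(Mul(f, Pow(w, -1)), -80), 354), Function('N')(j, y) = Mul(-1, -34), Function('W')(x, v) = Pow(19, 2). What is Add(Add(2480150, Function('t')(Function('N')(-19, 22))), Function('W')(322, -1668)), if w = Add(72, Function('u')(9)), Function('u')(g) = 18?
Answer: Rational(1004619302, 405) ≈ 2.4805e+6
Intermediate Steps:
Function('W')(x, v) = 361
w = 90 (w = Add(72, 18) = 90)
Function('N')(j, y) = 34
Function('t')(f) = Add(Rational(274, 9), Mul(Rational(1, 810), f)) (Function('t')(f) = Mul(Rational(1, 9), Add(Add(Mul(f, Pow(90, -1)), -80), 354)) = Mul(Rational(1, 9), Add(Add(Mul(f, Rational(1, 90)), -80), 354)) = Mul(Rational(1, 9), Add(Add(Mul(Rational(1, 90), f), -80), 354)) = Mul(Rational(1, 9), Add(Add(-80, Mul(Rational(1, 90), f)), 354)) = Mul(Rational(1, 9), Add(274, Mul(Rational(1, 90), f))) = Add(Rational(274, 9), Mul(Rational(1, 810), f)))
Add(Add(2480150, Function('t')(Function('N')(-19, 22))), Function('W')(322, -1668)) = Add(Add(2480150, Add(Rational(274, 9), Mul(Rational(1, 810), 34))), 361) = Add(Add(2480150, Add(Rational(274, 9), Rational(17, 405))), 361) = Add(Add(2480150, Rational(12347, 405)), 361) = Add(Rational(1004473097, 405), 361) = Rational(1004619302, 405)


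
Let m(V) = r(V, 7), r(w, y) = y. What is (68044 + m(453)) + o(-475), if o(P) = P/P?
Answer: 68052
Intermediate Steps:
m(V) = 7
o(P) = 1
(68044 + m(453)) + o(-475) = (68044 + 7) + 1 = 68051 + 1 = 68052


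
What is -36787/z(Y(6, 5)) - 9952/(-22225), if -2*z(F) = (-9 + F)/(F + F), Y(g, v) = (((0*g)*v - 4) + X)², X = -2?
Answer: 13081487056/66675 ≈ 1.9620e+5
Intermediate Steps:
Y(g, v) = 36 (Y(g, v) = (((0*g)*v - 4) - 2)² = ((0*v - 4) - 2)² = ((0 - 4) - 2)² = (-4 - 2)² = (-6)² = 36)
z(F) = -(-9 + F)/(4*F) (z(F) = -(-9 + F)/(2*(F + F)) = -(-9 + F)/(2*(2*F)) = -(-9 + F)*1/(2*F)/2 = -(-9 + F)/(4*F))
-36787/z(Y(6, 5)) - 9952/(-22225) = -36787*144/(9 - 1*36) - 9952/(-22225) = -36787*144/(9 - 36) - 9952*(-1/22225) = -36787/((¼)*(1/36)*(-27)) + 9952/22225 = -36787/(-3/16) + 9952/22225 = -36787*(-16/3) + 9952/22225 = 588592/3 + 9952/22225 = 13081487056/66675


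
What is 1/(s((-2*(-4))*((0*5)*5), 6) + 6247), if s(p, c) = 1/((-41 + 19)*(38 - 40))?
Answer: 44/274869 ≈ 0.00016008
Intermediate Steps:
s(p, c) = 1/44 (s(p, c) = 1/(-22*(-2)) = 1/44)
1/(s((-2*(-4))*((0*5)*5), 6) + 6247) = 1/(1/44 + 6247) = 1/(274869/44) = 44/274869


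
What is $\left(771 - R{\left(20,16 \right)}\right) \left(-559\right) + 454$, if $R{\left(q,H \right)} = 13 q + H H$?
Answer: $-142091$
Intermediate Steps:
$R{\left(q,H \right)} = H^{2} + 13 q$ ($R{\left(q,H \right)} = 13 q + H^{2} = H^{2} + 13 q$)
$\left(771 - R{\left(20,16 \right)}\right) \left(-559\right) + 454 = \left(771 - \left(16^{2} + 13 \cdot 20\right)\right) \left(-559\right) + 454 = \left(771 - \left(256 + 260\right)\right) \left(-559\right) + 454 = \left(771 - 516\right) \left(-559\right) + 454 = 255 \left(-559\right) + 454 = -142545 + 454 = -142091$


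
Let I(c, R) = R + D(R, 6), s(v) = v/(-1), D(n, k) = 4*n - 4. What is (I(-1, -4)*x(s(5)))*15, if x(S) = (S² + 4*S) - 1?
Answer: -1440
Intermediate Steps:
D(n, k) = -4 + 4*n
s(v) = -v (s(v) = v*(-1) = -v)
x(S) = -1 + S² + 4*S
I(c, R) = -4 + 5*R (I(c, R) = R + (-4 + 4*R) = -4 + 5*R)
(I(-1, -4)*x(s(5)))*15 = ((-4 + 5*(-4))*(-1 + (-1*5)² + 4*(-1*5)))*15 = ((-4 - 20)*(-1 + (-5)² + 4*(-5)))*15 = -24*(-1 + 25 - 20)*15 = -24*4*15 = -96*15 = -1440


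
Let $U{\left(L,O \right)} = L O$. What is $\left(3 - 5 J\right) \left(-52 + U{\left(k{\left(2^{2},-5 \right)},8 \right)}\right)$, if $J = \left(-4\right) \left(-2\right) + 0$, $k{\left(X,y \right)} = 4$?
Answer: $740$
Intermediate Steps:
$J = 8$ ($J = 8 + 0 = 8$)
$\left(3 - 5 J\right) \left(-52 + U{\left(k{\left(2^{2},-5 \right)},8 \right)}\right) = \left(3 - 40\right) \left(-52 + 4 \cdot 8\right) = \left(3 - 40\right) \left(-52 + 32\right) = \left(-37\right) \left(-20\right) = 740$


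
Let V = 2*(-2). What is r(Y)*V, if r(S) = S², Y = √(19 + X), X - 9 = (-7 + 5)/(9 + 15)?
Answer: -335/3 ≈ -111.67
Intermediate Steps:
X = 107/12 (X = 9 + (-7 + 5)/(9 + 15) = 9 - 2/24 = 9 - 2*1/24 = 9 - 1/12 = 107/12 ≈ 8.9167)
V = -4
Y = √1005/6 (Y = √(19 + 107/12) = √(335/12) = √1005/6 ≈ 5.2836)
r(Y)*V = (√1005/6)²*(-4) = (335/12)*(-4) = -335/3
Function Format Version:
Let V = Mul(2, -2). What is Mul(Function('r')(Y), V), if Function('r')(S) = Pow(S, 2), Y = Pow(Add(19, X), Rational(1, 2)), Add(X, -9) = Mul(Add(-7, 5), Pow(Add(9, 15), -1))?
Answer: Rational(-335, 3) ≈ -111.67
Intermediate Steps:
X = Rational(107, 12) (X = Add(9, Mul(Add(-7, 5), Pow(Add(9, 15), -1))) = Add(9, Mul(-2, Pow(24, -1))) = Add(9, Mul(-2, Rational(1, 24))) = Add(9, Rational(-1, 12)) = Rational(107, 12) ≈ 8.9167)
V = -4
Y = Mul(Rational(1, 6), Pow(1005, Rational(1, 2))) (Y = Pow(Add(19, Rational(107, 12)), Rational(1, 2)) = Pow(Rational(335, 12), Rational(1, 2)) = Mul(Rational(1, 6), Pow(1005, Rational(1, 2))) ≈ 5.2836)
Mul(Function('r')(Y), V) = Mul(Pow(Mul(Rational(1, 6), Pow(1005, Rational(1, 2))), 2), -4) = Mul(Rational(335, 12), -4) = Rational(-335, 3)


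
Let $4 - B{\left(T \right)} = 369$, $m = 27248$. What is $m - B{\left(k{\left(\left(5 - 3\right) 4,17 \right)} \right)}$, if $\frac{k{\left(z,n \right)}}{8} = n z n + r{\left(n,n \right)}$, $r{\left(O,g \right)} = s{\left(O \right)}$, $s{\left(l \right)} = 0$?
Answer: $27613$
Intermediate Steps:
$r{\left(O,g \right)} = 0$
$k{\left(z,n \right)} = 8 z n^{2}$ ($k{\left(z,n \right)} = 8 \left(n z n + 0\right) = 8 \left(z n^{2} + 0\right) = 8 z n^{2}$)
$B{\left(T \right)} = -365$ ($B{\left(T \right)} = 4 - 369 = -365$)
$m - B{\left(k{\left(\left(5 - 3\right) 4,17 \right)} \right)} = 27248 - -365 = 27248 + 365 = 27613$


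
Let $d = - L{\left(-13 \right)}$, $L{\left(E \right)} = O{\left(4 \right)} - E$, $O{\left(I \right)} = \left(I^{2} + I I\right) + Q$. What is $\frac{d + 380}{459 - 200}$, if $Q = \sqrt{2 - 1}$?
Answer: $\frac{334}{259} \approx 1.2896$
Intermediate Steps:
$Q = 1$ ($Q = \sqrt{1} = 1$)
$O{\left(I \right)} = 1 + 2 I^{2}$ ($O{\left(I \right)} = \left(I^{2} + I I\right) + 1 = \left(I^{2} + I^{2}\right) + 1 = 2 I^{2} + 1 = 1 + 2 I^{2}$)
$L{\left(E \right)} = 33 - E$ ($L{\left(E \right)} = \left(1 + 2 \cdot 4^{2}\right) - E = \left(1 + 2 \cdot 16\right) - E = \left(1 + 32\right) - E = 33 - E$)
$d = -46$ ($d = - (33 - -13) = - (33 + 13) = \left(-1\right) 46 = -46$)
$\frac{d + 380}{459 - 200} = \frac{-46 + 380}{459 - 200} = \frac{334}{259}$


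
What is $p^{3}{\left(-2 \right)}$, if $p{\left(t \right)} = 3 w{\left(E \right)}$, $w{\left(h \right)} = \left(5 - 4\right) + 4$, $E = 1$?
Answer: $3375$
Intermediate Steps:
$w{\left(h \right)} = 5$ ($w{\left(h \right)} = 1 + 4 = 5$)
$p{\left(t \right)} = 15$ ($p{\left(t \right)} = 3 \cdot 5 = 15$)
$p^{3}{\left(-2 \right)} = 15^{3} = 3375$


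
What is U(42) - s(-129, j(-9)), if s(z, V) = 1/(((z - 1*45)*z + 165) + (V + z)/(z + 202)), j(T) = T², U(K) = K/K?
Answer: 1650482/1650555 ≈ 0.99996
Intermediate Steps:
U(K) = 1
s(z, V) = 1/(165 + z*(-45 + z) + (V + z)/(202 + z)) (s(z, V) = 1/(((z - 45)*z + 165) + (V + z)/(202 + z)) = 1/(((-45 + z)*z + 165) + (V + z)/(202 + z)) = 1/((z*(-45 + z) + 165) + (V + z)/(202 + z)) = 1/((165 + z*(-45 + z)) + (V + z)/(202 + z)) = 1/(165 + z*(-45 + z) + (V + z)/(202 + z)))
U(42) - s(-129, j(-9)) = 1 - (202 - 129)/(33330 + (-9)² + (-129)³ - 8924*(-129) + 157*(-129)²) = 1 - 73/(33330 + 81 - 2146689 + 1151196 + 157*16641) = 1 - 73/(33330 + 81 - 2146689 + 1151196 + 2612637) = 1 - 73/1650555 = 1650482/1650555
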